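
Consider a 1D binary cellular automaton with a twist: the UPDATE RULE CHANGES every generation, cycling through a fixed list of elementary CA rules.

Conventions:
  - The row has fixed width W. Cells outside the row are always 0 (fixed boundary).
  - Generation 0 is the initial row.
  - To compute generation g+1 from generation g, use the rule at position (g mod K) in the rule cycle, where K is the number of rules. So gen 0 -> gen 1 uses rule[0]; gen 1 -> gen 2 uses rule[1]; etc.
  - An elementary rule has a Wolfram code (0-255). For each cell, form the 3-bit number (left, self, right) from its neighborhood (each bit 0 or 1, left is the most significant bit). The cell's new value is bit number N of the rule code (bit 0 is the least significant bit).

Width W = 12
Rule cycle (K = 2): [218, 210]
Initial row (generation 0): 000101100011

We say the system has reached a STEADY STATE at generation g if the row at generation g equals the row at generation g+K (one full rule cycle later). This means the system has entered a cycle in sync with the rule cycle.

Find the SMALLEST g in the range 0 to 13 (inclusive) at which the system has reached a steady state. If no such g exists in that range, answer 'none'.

Gen 0: 000101100011
Gen 1 (rule 218): 001001110111
Gen 2 (rule 210): 010110110011
Gen 3 (rule 218): 100110111111
Gen 4 (rule 210): 011010011111
Gen 5 (rule 218): 111001111111
Gen 6 (rule 210): 011110111111
Gen 7 (rule 218): 111110111111
Gen 8 (rule 210): 011110011111
Gen 9 (rule 218): 111111111111
Gen 10 (rule 210): 011111111111
Gen 11 (rule 218): 111111111111
Gen 12 (rule 210): 011111111111
Gen 13 (rule 218): 111111111111
Gen 14 (rule 210): 011111111111
Gen 15 (rule 218): 111111111111

Answer: 9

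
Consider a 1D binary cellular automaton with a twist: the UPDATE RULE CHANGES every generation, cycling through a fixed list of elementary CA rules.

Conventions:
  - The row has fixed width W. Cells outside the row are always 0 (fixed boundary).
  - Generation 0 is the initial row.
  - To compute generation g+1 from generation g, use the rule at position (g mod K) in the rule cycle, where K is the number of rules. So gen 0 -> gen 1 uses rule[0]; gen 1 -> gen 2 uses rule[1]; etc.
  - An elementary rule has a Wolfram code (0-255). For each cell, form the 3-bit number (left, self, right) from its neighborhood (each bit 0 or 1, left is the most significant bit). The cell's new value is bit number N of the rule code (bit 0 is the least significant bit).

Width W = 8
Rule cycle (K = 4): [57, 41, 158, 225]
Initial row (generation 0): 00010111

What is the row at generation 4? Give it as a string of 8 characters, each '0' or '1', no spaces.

Answer: 01101111

Derivation:
Gen 0: 00010111
Gen 1 (rule 57): 11001100
Gen 2 (rule 41): 10001001
Gen 3 (rule 158): 11011111
Gen 4 (rule 225): 01101111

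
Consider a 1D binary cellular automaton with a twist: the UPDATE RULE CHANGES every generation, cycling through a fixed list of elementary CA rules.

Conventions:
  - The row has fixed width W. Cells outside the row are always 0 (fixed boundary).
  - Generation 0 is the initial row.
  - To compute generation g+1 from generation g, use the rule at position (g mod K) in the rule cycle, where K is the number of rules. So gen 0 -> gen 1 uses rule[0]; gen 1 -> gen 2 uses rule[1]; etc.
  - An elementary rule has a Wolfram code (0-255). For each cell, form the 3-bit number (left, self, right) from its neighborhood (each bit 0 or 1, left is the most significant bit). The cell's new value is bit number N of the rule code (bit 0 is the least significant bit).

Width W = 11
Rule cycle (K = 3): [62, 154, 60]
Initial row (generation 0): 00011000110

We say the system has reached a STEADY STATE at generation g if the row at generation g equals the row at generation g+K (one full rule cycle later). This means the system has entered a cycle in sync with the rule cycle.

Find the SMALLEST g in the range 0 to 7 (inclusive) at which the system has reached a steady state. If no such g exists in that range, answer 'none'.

Gen 0: 00011000110
Gen 1 (rule 62): 00110101101
Gen 2 (rule 154): 01100001000
Gen 3 (rule 60): 01010001100
Gen 4 (rule 62): 11111011010
Gen 5 (rule 154): 11110010001
Gen 6 (rule 60): 10001011001
Gen 7 (rule 62): 11011110111
Gen 8 (rule 154): 10011100110
Gen 9 (rule 60): 11010010101
Gen 10 (rule 62): 10111111111

Answer: none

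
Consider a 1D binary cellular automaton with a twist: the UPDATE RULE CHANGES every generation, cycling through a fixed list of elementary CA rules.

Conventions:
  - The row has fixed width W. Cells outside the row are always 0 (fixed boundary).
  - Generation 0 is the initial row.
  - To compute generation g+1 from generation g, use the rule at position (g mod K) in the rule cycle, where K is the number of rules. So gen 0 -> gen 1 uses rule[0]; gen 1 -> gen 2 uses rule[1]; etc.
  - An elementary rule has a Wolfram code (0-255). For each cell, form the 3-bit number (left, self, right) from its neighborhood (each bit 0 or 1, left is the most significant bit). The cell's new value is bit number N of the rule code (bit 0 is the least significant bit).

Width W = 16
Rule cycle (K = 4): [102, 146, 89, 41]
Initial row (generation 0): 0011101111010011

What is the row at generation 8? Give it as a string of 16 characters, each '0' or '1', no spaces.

Gen 0: 0011101111010011
Gen 1 (rule 102): 0100110001110101
Gen 2 (rule 146): 1011001010100000
Gen 3 (rule 89): 0011100000011111
Gen 4 (rule 41): 1010001111010000
Gen 5 (rule 102): 1110010001110000
Gen 6 (rule 146): 0101101010101000
Gen 7 (rule 89): 0001100000000111
Gen 8 (rule 41): 1101001111110100

Answer: 1101001111110100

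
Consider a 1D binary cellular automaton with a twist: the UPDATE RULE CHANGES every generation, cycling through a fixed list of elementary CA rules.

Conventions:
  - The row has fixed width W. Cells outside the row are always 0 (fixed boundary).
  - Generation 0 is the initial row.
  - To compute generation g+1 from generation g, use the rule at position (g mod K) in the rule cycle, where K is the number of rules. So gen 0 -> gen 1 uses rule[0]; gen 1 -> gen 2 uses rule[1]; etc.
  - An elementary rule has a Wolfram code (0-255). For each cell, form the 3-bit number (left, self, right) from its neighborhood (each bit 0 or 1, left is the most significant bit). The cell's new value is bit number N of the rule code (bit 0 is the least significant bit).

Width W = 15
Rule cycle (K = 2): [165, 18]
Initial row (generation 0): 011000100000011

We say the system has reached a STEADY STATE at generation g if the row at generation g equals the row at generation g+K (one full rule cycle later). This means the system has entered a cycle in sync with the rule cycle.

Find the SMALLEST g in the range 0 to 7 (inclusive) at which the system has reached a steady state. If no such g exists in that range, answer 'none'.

Gen 0: 011000100000011
Gen 1 (rule 165): 000010101111000
Gen 2 (rule 18): 000100000000100
Gen 3 (rule 165): 110101111110101
Gen 4 (rule 18): 000000000000000
Gen 5 (rule 165): 111111111111111
Gen 6 (rule 18): 000000000000000
Gen 7 (rule 165): 111111111111111
Gen 8 (rule 18): 000000000000000
Gen 9 (rule 165): 111111111111111

Answer: 4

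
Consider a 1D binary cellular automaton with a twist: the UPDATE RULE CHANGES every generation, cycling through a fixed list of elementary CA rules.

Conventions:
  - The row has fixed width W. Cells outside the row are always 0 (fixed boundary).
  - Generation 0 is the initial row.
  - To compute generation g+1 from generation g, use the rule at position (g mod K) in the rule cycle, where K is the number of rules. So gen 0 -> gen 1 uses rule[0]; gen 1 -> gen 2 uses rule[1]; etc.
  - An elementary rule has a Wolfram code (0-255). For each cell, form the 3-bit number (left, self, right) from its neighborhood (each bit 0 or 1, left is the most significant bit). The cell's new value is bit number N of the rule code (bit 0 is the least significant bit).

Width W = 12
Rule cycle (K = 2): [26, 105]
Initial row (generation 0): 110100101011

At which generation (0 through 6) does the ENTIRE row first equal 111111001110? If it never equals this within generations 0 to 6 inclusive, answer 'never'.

Answer: 6

Derivation:
Gen 0: 110100101011
Gen 1 (rule 26): 100011000010
Gen 2 (rule 105): 001011011000
Gen 3 (rule 26): 010010010100
Gen 4 (rule 105): 000000001001
Gen 5 (rule 26): 000000010110
Gen 6 (rule 105): 111111001110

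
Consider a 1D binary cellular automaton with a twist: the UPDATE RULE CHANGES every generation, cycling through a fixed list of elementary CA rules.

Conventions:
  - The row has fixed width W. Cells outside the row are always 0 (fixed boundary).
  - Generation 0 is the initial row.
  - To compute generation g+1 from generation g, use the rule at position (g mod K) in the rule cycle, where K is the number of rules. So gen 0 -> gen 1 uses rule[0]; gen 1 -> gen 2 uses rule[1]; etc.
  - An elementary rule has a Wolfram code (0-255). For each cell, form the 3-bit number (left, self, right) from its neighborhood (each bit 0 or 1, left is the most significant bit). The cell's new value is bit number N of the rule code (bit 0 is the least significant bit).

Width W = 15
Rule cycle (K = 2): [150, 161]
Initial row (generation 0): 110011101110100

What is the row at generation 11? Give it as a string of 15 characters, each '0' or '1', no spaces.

Gen 0: 110011101110100
Gen 1 (rule 150): 001101000100110
Gen 2 (rule 161): 100010010000000
Gen 3 (rule 150): 110111111000000
Gen 4 (rule 161): 001011110011111
Gen 5 (rule 150): 011001101101110
Gen 6 (rule 161): 000000010010100
Gen 7 (rule 150): 000000111110110
Gen 8 (rule 161): 111110011101000
Gen 9 (rule 150): 011101101001100
Gen 10 (rule 161): 001010010000001
Gen 11 (rule 150): 011011111000011

Answer: 011011111000011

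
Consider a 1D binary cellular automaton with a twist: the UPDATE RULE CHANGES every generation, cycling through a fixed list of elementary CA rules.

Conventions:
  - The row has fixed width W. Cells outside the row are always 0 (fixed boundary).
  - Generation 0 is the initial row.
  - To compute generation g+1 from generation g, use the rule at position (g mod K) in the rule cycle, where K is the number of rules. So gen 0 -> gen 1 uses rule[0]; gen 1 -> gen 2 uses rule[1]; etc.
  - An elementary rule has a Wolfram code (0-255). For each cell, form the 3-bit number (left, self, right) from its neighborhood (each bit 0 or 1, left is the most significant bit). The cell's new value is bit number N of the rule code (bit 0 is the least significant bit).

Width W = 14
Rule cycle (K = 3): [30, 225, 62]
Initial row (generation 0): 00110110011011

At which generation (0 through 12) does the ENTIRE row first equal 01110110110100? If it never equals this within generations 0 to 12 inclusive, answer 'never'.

Gen 0: 00110110011011
Gen 1 (rule 30): 01100101110010
Gen 2 (rule 225): 00100010110000
Gen 3 (rule 62): 01110111101000
Gen 4 (rule 30): 11000100001100
Gen 5 (rule 225): 01010001100101
Gen 6 (rule 62): 11111011011111
Gen 7 (rule 30): 10000010010000
Gen 8 (rule 225): 00111000000111
Gen 9 (rule 62): 01100100001100
Gen 10 (rule 30): 11011110011010
Gen 11 (rule 225): 01101110001100
Gen 12 (rule 62): 11011001011010

Answer: never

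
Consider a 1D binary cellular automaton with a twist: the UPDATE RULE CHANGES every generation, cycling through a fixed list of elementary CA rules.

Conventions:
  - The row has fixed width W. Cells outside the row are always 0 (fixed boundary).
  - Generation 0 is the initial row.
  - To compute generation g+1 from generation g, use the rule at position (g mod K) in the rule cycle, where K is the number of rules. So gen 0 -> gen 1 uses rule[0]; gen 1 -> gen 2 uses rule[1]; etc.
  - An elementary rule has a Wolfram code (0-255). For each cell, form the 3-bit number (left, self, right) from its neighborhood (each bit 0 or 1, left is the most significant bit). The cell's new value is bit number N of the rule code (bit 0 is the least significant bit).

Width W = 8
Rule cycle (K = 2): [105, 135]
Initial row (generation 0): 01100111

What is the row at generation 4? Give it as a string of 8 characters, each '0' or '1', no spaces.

Gen 0: 01100111
Gen 1 (rule 105): 01100101
Gen 2 (rule 135): 10001101
Gen 3 (rule 105): 00101110
Gen 4 (rule 135): 11100100

Answer: 11100100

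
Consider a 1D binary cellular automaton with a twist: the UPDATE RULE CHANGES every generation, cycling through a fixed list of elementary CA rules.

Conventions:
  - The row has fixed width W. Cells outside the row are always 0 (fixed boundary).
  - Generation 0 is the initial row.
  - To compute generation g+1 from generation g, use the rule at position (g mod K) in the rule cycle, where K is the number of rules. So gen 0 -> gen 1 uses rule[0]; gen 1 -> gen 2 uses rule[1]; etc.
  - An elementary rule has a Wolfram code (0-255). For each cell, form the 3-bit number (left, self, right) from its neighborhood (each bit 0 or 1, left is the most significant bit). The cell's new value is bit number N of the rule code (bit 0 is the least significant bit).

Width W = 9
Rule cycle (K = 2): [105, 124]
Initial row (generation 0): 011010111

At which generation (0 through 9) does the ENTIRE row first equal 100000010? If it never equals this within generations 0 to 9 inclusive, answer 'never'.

Gen 0: 011010111
Gen 1 (rule 105): 011101101
Gen 2 (rule 124): 010111111
Gen 3 (rule 105): 001100001
Gen 4 (rule 124): 001110001
Gen 5 (rule 105): 101010100
Gen 6 (rule 124): 111111110
Gen 7 (rule 105): 100000010
Gen 8 (rule 124): 110000011
Gen 9 (rule 105): 110111011

Answer: 7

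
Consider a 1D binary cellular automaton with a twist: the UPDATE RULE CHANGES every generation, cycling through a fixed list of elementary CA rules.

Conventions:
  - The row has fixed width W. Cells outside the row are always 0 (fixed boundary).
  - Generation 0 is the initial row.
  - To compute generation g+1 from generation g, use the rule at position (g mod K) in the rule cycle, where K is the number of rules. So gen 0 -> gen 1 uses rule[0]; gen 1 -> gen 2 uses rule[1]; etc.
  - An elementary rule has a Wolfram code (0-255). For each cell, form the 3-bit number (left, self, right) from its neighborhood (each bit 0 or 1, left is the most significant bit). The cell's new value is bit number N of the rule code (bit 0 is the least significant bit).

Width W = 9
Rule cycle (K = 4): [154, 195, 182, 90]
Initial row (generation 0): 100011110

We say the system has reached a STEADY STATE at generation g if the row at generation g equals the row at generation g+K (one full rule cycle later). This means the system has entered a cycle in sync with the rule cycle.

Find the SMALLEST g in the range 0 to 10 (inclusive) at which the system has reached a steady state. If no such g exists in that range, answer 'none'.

Gen 0: 100011110
Gen 1 (rule 154): 010111101
Gen 2 (rule 195): 100011100
Gen 3 (rule 182): 110101010
Gen 4 (rule 90): 110000001
Gen 5 (rule 154): 101000010
Gen 6 (rule 195): 000011100
Gen 7 (rule 182): 000101010
Gen 8 (rule 90): 001000001
Gen 9 (rule 154): 010100010
Gen 10 (rule 195): 100001100
Gen 11 (rule 182): 110010010
Gen 12 (rule 90): 111101101
Gen 13 (rule 154): 111001000
Gen 14 (rule 195): 011010011

Answer: none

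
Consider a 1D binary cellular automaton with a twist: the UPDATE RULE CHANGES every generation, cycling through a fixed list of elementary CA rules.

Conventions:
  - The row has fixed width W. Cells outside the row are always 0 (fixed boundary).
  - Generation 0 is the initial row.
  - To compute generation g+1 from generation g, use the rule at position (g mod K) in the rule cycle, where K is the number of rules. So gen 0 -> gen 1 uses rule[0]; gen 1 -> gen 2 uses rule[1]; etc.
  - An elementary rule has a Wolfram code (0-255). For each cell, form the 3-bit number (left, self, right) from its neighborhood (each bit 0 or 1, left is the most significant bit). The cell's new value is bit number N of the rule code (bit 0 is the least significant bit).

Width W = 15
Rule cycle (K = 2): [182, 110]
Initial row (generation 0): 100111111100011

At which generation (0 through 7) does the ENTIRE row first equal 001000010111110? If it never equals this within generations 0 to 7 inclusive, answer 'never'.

Answer: 7

Derivation:
Gen 0: 100111111100011
Gen 1 (rule 182): 111011111010100
Gen 2 (rule 110): 101110001111100
Gen 3 (rule 182): 110101010111010
Gen 4 (rule 110): 111111111101110
Gen 5 (rule 182): 011111111010101
Gen 6 (rule 110): 110000001111111
Gen 7 (rule 182): 001000010111110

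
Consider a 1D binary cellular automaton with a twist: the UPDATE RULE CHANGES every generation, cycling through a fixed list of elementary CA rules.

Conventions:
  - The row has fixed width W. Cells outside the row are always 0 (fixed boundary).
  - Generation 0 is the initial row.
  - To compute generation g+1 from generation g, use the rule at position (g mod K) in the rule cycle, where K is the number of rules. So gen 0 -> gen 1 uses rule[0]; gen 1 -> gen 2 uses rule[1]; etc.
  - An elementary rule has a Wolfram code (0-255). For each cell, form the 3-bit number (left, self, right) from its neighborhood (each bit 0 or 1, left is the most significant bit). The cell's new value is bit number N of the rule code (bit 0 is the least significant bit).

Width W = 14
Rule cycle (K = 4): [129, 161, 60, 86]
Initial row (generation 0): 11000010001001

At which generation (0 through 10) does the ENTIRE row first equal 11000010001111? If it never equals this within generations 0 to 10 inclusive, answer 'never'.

Answer: 2

Derivation:
Gen 0: 11000010001001
Gen 1 (rule 129): 00011000100000
Gen 2 (rule 161): 11000010001111
Gen 3 (rule 60): 10100011001000
Gen 4 (rule 86): 10110101111100
Gen 5 (rule 129): 00000000111001
Gen 6 (rule 161): 11111110010000
Gen 7 (rule 60): 10000001011000
Gen 8 (rule 86): 11000011001100
Gen 9 (rule 129): 00011000000001
Gen 10 (rule 161): 11000011111100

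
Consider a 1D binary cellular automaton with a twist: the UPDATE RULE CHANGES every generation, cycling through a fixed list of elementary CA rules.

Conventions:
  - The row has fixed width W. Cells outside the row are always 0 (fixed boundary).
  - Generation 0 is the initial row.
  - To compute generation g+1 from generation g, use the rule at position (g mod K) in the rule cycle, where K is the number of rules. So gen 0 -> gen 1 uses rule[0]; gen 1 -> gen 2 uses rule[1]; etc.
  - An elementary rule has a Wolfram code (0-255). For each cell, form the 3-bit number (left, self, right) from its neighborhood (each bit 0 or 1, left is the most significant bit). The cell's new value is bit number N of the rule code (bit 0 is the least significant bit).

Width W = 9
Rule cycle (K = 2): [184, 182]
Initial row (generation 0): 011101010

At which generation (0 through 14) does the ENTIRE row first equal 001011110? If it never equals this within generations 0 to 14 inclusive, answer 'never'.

Answer: 11

Derivation:
Gen 0: 011101010
Gen 1 (rule 184): 011010101
Gen 2 (rule 182): 100111111
Gen 3 (rule 184): 010111110
Gen 4 (rule 182): 111011101
Gen 5 (rule 184): 110111010
Gen 6 (rule 182): 001010111
Gen 7 (rule 184): 000101110
Gen 8 (rule 182): 001110101
Gen 9 (rule 184): 001101010
Gen 10 (rule 182): 010011111
Gen 11 (rule 184): 001011110
Gen 12 (rule 182): 011101101
Gen 13 (rule 184): 011011010
Gen 14 (rule 182): 100100111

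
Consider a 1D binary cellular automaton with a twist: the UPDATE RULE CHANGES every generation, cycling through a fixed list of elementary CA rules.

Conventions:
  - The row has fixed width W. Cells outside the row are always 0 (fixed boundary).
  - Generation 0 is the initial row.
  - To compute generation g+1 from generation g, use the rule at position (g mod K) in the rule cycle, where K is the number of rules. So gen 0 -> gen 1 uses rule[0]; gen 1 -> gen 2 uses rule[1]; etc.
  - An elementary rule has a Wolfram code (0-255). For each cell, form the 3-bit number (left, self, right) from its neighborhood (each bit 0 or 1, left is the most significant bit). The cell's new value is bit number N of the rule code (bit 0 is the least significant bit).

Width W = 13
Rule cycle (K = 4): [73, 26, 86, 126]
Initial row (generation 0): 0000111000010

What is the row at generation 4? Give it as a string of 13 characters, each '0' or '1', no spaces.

Gen 0: 0000111000010
Gen 1 (rule 73): 1110101011000
Gen 2 (rule 26): 1000000010100
Gen 3 (rule 86): 1100000110110
Gen 4 (rule 126): 1110001111111

Answer: 1110001111111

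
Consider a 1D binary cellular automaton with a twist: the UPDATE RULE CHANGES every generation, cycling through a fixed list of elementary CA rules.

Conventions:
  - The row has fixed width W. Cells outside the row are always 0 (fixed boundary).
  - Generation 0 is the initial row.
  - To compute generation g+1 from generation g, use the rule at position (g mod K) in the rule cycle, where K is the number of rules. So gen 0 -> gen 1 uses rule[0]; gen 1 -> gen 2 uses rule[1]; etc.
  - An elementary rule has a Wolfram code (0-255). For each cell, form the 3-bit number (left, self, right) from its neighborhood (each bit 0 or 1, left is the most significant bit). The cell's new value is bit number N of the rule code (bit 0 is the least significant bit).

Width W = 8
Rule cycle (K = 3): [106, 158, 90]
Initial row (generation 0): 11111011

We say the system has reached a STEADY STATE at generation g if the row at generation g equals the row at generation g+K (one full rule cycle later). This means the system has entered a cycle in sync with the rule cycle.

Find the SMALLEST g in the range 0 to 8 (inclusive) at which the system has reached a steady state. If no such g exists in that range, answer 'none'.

Gen 0: 11111011
Gen 1 (rule 106): 10001111
Gen 2 (rule 158): 11011110
Gen 3 (rule 90): 11010011
Gen 4 (rule 106): 11100111
Gen 5 (rule 158): 11011110
Gen 6 (rule 90): 11010011
Gen 7 (rule 106): 11100111
Gen 8 (rule 158): 11011110
Gen 9 (rule 90): 11010011
Gen 10 (rule 106): 11100111
Gen 11 (rule 158): 11011110

Answer: 2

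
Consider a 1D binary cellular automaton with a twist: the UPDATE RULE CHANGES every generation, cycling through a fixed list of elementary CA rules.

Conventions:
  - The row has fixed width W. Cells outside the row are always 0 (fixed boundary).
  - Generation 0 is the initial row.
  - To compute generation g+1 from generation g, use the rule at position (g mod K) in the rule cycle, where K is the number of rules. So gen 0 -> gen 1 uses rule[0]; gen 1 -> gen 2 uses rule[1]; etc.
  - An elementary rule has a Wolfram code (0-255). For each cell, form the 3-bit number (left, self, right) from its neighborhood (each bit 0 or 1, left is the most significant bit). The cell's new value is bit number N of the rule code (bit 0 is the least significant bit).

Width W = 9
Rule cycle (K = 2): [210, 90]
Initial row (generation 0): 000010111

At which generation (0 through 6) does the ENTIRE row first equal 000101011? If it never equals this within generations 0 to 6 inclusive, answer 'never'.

Answer: 5

Derivation:
Gen 0: 000010111
Gen 1 (rule 210): 000100011
Gen 2 (rule 90): 001010111
Gen 3 (rule 210): 010000011
Gen 4 (rule 90): 101000111
Gen 5 (rule 210): 000101011
Gen 6 (rule 90): 001000011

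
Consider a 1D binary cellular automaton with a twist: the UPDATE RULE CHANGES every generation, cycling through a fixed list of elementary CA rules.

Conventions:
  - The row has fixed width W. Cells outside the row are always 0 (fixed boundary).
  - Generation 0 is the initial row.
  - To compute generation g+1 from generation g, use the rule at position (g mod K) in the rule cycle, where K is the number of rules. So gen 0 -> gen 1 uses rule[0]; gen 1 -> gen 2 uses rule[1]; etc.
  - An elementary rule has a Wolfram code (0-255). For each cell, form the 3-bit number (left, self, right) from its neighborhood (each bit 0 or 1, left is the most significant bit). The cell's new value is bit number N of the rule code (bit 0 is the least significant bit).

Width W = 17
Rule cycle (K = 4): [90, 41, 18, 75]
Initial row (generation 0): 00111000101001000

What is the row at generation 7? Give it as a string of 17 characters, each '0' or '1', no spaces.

Gen 0: 00111000101001000
Gen 1 (rule 90): 01101101000110100
Gen 2 (rule 41): 01011010010101001
Gen 3 (rule 18): 10000001100000110
Gen 4 (rule 75): 00111111101111110
Gen 5 (rule 90): 01100000101000011
Gen 6 (rule 41): 01001110010011010
Gen 7 (rule 18): 10110001101100001

Answer: 10110001101100001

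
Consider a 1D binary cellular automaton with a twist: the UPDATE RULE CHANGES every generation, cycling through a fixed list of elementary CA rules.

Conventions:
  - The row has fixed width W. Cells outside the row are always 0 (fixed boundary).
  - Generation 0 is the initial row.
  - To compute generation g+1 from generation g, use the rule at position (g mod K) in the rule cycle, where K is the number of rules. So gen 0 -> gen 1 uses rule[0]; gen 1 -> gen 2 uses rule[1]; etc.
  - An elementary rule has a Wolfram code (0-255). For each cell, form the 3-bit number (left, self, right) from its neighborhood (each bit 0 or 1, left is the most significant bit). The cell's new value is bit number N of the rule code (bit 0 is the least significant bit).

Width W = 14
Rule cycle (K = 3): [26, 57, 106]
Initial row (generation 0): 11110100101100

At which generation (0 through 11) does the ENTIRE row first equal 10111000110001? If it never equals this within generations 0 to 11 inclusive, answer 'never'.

Gen 0: 11110100101100
Gen 1 (rule 26): 10000011001010
Gen 2 (rule 57): 01111010100101
Gen 3 (rule 106): 11001101001010
Gen 4 (rule 26): 10111000110001
Gen 5 (rule 57): 01100110101100
Gen 6 (rule 106): 11101111011100
Gen 7 (rule 26): 10001000010010
Gen 8 (rule 57): 01100111001001
Gen 9 (rule 106): 11101101010010
Gen 10 (rule 26): 10001000001101
Gen 11 (rule 57): 01100111101010

Answer: 4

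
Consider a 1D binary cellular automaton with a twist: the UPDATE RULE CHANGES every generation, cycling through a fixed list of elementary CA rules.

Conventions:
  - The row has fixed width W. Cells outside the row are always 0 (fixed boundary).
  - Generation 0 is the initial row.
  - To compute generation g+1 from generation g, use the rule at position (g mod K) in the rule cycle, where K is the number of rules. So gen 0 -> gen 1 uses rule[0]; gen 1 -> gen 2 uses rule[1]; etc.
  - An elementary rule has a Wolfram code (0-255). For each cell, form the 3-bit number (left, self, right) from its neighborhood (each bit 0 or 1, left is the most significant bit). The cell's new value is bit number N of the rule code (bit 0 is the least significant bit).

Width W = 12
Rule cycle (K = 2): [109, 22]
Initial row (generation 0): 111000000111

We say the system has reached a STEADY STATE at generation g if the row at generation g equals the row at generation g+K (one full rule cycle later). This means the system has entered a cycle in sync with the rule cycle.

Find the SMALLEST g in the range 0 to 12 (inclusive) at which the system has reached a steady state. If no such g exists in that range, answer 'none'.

Answer: 4

Derivation:
Gen 0: 111000000111
Gen 1 (rule 109): 101011110101
Gen 2 (rule 22): 101000000101
Gen 3 (rule 109): 111011110111
Gen 4 (rule 22): 000000000000
Gen 5 (rule 109): 111111111111
Gen 6 (rule 22): 000000000000
Gen 7 (rule 109): 111111111111
Gen 8 (rule 22): 000000000000
Gen 9 (rule 109): 111111111111
Gen 10 (rule 22): 000000000000
Gen 11 (rule 109): 111111111111
Gen 12 (rule 22): 000000000000
Gen 13 (rule 109): 111111111111
Gen 14 (rule 22): 000000000000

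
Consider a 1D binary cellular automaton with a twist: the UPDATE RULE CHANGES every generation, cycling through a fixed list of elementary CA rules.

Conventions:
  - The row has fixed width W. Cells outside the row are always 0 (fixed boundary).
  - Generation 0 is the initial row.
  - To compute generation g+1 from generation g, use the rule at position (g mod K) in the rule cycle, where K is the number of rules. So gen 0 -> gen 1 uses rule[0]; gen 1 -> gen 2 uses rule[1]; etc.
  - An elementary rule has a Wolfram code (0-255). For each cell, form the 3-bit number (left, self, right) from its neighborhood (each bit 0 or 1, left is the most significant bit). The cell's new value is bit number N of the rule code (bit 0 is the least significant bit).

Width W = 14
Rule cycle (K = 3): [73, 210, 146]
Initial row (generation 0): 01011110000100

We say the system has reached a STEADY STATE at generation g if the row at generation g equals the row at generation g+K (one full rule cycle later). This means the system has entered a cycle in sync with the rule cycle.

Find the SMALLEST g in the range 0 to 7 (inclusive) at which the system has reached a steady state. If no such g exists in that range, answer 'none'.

Answer: 3

Derivation:
Gen 0: 01011110000100
Gen 1 (rule 73): 00010010110001
Gen 2 (rule 210): 00101100011010
Gen 3 (rule 146): 01000010100001
Gen 4 (rule 73): 00011000001100
Gen 5 (rule 210): 00101100010110
Gen 6 (rule 146): 01000010100001
Gen 7 (rule 73): 00011000001100
Gen 8 (rule 210): 00101100010110
Gen 9 (rule 146): 01000010100001
Gen 10 (rule 73): 00011000001100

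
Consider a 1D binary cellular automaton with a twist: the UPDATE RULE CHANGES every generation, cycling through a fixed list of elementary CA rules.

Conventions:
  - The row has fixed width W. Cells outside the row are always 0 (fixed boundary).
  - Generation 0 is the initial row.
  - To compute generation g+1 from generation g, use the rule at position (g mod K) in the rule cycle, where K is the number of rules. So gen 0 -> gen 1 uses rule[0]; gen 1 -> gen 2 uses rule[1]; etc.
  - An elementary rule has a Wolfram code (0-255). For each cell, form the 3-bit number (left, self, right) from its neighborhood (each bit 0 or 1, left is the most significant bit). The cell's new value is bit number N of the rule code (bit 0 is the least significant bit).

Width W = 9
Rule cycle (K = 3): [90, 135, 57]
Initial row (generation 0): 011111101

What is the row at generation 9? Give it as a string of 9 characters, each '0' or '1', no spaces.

Answer: 110100000

Derivation:
Gen 0: 011111101
Gen 1 (rule 90): 110000100
Gen 2 (rule 135): 000111101
Gen 3 (rule 57): 110100010
Gen 4 (rule 90): 110010101
Gen 5 (rule 135): 000110101
Gen 6 (rule 57): 110101010
Gen 7 (rule 90): 110000001
Gen 8 (rule 135): 000111111
Gen 9 (rule 57): 110100000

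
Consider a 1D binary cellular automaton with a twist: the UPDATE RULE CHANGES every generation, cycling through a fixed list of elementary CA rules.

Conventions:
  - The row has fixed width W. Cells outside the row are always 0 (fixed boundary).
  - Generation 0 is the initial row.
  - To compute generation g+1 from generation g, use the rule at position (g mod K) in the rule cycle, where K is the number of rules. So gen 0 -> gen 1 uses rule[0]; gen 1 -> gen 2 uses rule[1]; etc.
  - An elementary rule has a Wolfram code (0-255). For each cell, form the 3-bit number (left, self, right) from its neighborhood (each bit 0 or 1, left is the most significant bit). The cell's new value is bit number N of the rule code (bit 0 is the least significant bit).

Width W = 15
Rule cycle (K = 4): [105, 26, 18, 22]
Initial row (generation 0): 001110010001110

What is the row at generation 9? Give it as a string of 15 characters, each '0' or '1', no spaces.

Gen 0: 001110010001110
Gen 1 (rule 105): 101010000101010
Gen 2 (rule 26): 000001001000001
Gen 3 (rule 18): 000010110100010
Gen 4 (rule 22): 000110000110111
Gen 5 (rule 105): 110110110111101
Gen 6 (rule 26): 100100100100000
Gen 7 (rule 18): 011011011010000
Gen 8 (rule 22): 100000000011000
Gen 9 (rule 105): 001111111011011

Answer: 001111111011011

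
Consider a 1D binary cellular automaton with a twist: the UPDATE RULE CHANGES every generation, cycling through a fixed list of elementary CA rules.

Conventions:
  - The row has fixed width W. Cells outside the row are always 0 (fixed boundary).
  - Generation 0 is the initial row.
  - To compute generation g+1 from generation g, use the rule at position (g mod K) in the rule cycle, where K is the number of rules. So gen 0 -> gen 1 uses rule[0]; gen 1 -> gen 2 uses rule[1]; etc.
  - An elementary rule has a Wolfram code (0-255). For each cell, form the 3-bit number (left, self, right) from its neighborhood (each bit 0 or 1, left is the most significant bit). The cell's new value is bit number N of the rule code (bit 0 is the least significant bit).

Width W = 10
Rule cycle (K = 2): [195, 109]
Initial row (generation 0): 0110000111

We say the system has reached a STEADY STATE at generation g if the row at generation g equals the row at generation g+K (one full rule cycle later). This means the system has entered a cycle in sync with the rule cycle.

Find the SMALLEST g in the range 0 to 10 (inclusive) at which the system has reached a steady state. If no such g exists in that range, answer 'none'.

Gen 0: 0110000111
Gen 1 (rule 195): 1010111011
Gen 2 (rule 109): 1111101111
Gen 3 (rule 195): 0111100111
Gen 4 (rule 109): 0100100101
Gen 5 (rule 195): 1001001000
Gen 6 (rule 109): 1001001011
Gen 7 (rule 195): 0010010001
Gen 8 (rule 109): 1010010101
Gen 9 (rule 195): 0000100000
Gen 10 (rule 109): 1110101111
Gen 11 (rule 195): 0110000111
Gen 12 (rule 109): 0110110101

Answer: none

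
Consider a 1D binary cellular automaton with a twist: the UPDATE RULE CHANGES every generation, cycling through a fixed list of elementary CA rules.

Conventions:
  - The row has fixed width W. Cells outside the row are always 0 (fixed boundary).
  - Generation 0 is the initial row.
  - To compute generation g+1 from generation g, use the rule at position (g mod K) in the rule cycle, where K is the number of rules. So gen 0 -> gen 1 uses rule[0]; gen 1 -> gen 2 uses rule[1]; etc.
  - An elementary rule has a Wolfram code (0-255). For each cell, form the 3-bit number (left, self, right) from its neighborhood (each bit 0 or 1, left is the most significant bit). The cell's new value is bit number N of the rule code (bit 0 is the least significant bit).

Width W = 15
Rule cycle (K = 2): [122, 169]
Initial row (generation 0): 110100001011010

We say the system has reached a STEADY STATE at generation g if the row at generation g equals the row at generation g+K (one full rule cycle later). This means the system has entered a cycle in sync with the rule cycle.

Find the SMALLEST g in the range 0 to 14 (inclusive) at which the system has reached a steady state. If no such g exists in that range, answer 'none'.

Gen 0: 110100001011010
Gen 1 (rule 122): 111010010111101
Gen 2 (rule 169): 110100001111010
Gen 3 (rule 122): 111010011001101
Gen 4 (rule 169): 110100010001010
Gen 5 (rule 122): 111010101010101
Gen 6 (rule 169): 110101010101010
Gen 7 (rule 122): 111010101010101
Gen 8 (rule 169): 110101010101010
Gen 9 (rule 122): 111010101010101
Gen 10 (rule 169): 110101010101010
Gen 11 (rule 122): 111010101010101
Gen 12 (rule 169): 110101010101010
Gen 13 (rule 122): 111010101010101
Gen 14 (rule 169): 110101010101010
Gen 15 (rule 122): 111010101010101
Gen 16 (rule 169): 110101010101010

Answer: 5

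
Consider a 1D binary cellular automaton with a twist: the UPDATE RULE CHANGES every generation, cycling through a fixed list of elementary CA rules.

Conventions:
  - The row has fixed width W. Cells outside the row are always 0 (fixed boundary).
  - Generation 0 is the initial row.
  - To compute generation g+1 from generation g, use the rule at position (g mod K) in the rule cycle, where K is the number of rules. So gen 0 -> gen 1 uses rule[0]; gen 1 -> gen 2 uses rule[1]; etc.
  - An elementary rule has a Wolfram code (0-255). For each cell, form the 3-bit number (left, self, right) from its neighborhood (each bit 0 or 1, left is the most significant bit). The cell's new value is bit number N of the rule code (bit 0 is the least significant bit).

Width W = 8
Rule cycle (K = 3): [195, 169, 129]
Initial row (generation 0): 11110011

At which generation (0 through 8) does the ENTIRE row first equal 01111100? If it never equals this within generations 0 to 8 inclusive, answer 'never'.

Answer: 6

Derivation:
Gen 0: 11110011
Gen 1 (rule 195): 01110101
Gen 2 (rule 169): 01101010
Gen 3 (rule 129): 00000000
Gen 4 (rule 195): 11111111
Gen 5 (rule 169): 11111110
Gen 6 (rule 129): 01111100
Gen 7 (rule 195): 10111101
Gen 8 (rule 169): 01111010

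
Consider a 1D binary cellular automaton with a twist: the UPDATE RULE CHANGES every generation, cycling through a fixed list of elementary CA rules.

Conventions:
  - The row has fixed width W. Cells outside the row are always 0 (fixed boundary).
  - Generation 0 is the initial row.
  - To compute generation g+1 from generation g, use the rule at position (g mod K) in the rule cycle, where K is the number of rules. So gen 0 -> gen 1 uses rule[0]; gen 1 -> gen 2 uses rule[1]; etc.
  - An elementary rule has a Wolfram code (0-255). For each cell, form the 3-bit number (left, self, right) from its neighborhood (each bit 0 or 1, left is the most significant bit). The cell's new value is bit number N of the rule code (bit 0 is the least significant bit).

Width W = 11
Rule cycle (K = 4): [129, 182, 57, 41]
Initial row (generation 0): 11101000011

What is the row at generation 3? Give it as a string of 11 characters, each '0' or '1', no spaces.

Gen 0: 11101000011
Gen 1 (rule 129): 01000011000
Gen 2 (rule 182): 11100100100
Gen 3 (rule 57): 10010010011

Answer: 10010010011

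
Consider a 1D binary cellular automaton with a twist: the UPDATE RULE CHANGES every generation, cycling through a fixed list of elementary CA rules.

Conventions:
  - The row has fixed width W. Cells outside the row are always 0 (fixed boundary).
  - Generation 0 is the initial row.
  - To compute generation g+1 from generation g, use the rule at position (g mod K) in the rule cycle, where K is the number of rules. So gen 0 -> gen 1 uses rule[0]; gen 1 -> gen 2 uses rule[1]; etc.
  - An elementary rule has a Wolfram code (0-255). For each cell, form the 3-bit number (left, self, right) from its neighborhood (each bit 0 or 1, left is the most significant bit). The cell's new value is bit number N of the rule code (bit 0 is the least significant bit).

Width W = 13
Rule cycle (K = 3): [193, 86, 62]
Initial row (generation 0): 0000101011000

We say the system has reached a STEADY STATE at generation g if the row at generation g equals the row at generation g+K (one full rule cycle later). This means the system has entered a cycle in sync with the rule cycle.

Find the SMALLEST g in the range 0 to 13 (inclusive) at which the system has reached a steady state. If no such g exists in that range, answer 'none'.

Answer: none

Derivation:
Gen 0: 0000101011000
Gen 1 (rule 193): 1110000001011
Gen 2 (rule 86): 0011000011001
Gen 3 (rule 62): 0110100110111
Gen 4 (rule 193): 0010000010011
Gen 5 (rule 86): 0111000111101
Gen 6 (rule 62): 1100101100011
Gen 7 (rule 193): 0100000101001
Gen 8 (rule 86): 1110001101111
Gen 9 (rule 62): 1001011011000
Gen 10 (rule 193): 0000001001011
Gen 11 (rule 86): 0000011111001
Gen 12 (rule 62): 0000110000111
Gen 13 (rule 193): 1110010110011
Gen 14 (rule 86): 0011110011101
Gen 15 (rule 62): 0110001110011
Gen 16 (rule 193): 0010100110001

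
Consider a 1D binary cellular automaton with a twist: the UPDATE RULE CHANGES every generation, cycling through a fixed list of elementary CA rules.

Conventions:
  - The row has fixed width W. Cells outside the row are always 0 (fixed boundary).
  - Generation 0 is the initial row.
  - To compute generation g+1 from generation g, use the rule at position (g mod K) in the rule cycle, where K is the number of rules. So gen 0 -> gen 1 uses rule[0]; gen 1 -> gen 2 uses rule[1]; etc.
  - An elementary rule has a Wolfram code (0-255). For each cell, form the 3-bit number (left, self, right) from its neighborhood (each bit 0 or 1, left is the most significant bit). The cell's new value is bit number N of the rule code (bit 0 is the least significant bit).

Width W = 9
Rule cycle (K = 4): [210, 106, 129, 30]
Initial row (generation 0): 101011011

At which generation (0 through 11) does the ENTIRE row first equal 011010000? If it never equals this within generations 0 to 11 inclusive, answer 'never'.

Gen 0: 101011011
Gen 1 (rule 210): 000001001
Gen 2 (rule 106): 000010010
Gen 3 (rule 129): 111000000
Gen 4 (rule 30): 100100000
Gen 5 (rule 210): 011010000
Gen 6 (rule 106): 111100000
Gen 7 (rule 129): 011001111
Gen 8 (rule 30): 110111000
Gen 9 (rule 210): 010011100
Gen 10 (rule 106): 100110100
Gen 11 (rule 129): 000000001

Answer: 5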